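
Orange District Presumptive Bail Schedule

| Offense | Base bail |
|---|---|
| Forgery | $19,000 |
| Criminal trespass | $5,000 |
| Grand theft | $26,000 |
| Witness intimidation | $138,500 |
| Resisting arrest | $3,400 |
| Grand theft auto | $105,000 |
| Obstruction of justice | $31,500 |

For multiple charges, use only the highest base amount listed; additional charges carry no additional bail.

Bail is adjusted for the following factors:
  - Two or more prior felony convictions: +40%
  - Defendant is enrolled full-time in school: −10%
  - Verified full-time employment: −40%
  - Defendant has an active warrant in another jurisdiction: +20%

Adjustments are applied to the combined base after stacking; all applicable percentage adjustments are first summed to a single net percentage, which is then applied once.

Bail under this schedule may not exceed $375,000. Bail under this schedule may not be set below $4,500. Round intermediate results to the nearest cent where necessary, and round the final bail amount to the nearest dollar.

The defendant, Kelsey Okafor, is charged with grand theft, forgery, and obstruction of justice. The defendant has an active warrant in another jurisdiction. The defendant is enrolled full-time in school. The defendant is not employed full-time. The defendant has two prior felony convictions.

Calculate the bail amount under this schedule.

Base amounts from the schedule: grand theft $26,000; forgery $19,000; obstruction of justice $31,500.
Stacking rule: use the highest base only. Highest is obstruction of justice at $31,500. Combined base = $31,500.
Net percentage adjustment: +40% −10% +20% = +50%. $31,500 × 1.5 = $47,250.
$47,250 is within the $375,000 maximum.
$47,250 is at or above the $4,500 minimum.

$47,250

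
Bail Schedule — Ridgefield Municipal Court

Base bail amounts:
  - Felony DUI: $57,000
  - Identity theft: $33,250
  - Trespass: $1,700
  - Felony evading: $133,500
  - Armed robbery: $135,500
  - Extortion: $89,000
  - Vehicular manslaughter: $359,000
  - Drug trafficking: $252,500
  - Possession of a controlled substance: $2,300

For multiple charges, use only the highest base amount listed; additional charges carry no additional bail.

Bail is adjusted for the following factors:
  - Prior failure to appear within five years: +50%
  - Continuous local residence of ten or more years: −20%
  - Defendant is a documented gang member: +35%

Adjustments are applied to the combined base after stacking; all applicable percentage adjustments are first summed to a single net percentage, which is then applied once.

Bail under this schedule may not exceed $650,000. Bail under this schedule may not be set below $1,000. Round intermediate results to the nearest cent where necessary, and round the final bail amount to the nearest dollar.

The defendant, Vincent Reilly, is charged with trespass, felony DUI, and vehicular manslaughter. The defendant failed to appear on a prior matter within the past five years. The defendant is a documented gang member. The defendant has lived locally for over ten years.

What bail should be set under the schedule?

$592,350

Base amounts from the schedule: trespass $1,700; felony DUI $57,000; vehicular manslaughter $359,000.
Stacking rule: use the highest base only. Highest is vehicular manslaughter at $359,000. Combined base = $359,000.
Net percentage adjustment: +50% −20% +35% = +65%. $359,000 × 1.65 = $592,350.
$592,350 is within the $650,000 maximum.
$592,350 is at or above the $1,000 minimum.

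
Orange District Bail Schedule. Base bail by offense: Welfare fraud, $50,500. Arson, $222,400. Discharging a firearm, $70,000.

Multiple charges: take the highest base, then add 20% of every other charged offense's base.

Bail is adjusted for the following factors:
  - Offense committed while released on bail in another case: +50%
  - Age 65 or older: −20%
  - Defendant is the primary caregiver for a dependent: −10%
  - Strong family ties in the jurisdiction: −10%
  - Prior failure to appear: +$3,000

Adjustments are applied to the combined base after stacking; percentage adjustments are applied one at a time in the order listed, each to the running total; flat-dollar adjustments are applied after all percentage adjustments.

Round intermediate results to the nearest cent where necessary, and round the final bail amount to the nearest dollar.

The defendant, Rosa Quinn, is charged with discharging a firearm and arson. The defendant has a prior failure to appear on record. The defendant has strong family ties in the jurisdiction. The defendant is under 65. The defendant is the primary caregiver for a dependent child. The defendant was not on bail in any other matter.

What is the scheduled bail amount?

$194,484

Base amounts from the schedule: discharging a firearm $70,000; arson $222,400.
Stacking rule: highest base plus 20% of each additional charge. Highest is arson at $222,400. Additional: $70,000 × 20% = $14,000. Combined base = $222,400 + $14,000 = $236,400.
Defendant is the primary caregiver for a dependent (−10%): $236,400 × 0.9 = $212,760.
Strong family ties in the jurisdiction (−10%): $212,760 × 0.9 = $191,484.
Prior failure to appear (+$3,000 flat): $191,484 + $3,000 = $194,484.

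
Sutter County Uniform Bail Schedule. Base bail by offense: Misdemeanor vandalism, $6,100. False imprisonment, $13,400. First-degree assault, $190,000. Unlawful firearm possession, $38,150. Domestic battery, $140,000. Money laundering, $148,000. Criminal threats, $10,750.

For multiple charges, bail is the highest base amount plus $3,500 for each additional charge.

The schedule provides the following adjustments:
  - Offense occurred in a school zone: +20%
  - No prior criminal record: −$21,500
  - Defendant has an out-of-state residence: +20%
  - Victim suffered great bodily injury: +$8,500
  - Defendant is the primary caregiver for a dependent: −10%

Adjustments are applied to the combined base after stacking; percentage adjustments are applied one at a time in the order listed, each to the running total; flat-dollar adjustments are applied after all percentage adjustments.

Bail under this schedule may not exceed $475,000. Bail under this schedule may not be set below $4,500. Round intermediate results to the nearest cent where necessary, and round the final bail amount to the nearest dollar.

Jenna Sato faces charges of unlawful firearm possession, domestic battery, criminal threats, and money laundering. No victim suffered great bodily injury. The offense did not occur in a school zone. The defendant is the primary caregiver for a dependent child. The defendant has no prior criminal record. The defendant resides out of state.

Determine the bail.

Base amounts from the schedule: unlawful firearm possession $38,150; domestic battery $140,000; criminal threats $10,750; money laundering $148,000.
Stacking rule: highest base plus $3,500 per additional charge. Highest is money laundering at $148,000; 3 additional charges → +$10,500. Combined base = $158,500.
Defendant has an out-of-state residence (+20%): $158,500 × 1.2 = $190,200.
Defendant is the primary caregiver for a dependent (−10%): $190,200 × 0.9 = $171,180.
No prior criminal record (−$21,500 flat): $171,180 − $21,500 = $149,680.
$149,680 is within the $475,000 maximum.
$149,680 is at or above the $4,500 minimum.

$149,680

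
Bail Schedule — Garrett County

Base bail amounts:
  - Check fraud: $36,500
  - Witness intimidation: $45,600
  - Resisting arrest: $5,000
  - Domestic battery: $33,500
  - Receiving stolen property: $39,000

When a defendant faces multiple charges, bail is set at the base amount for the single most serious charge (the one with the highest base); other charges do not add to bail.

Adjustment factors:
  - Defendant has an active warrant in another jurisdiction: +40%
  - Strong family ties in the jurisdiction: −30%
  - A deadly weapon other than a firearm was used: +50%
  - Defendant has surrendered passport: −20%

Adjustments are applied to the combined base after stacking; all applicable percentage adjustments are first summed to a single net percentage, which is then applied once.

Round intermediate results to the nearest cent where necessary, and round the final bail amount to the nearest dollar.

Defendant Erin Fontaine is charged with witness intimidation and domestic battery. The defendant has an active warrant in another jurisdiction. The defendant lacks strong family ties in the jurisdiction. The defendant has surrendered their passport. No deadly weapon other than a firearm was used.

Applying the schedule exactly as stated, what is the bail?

$54,720

Base amounts from the schedule: witness intimidation $45,600; domestic battery $33,500.
Stacking rule: use the highest base only. Highest is witness intimidation at $45,600. Combined base = $45,600.
Net percentage adjustment: +40% −20% = +20%. $45,600 × 1.2 = $54,720.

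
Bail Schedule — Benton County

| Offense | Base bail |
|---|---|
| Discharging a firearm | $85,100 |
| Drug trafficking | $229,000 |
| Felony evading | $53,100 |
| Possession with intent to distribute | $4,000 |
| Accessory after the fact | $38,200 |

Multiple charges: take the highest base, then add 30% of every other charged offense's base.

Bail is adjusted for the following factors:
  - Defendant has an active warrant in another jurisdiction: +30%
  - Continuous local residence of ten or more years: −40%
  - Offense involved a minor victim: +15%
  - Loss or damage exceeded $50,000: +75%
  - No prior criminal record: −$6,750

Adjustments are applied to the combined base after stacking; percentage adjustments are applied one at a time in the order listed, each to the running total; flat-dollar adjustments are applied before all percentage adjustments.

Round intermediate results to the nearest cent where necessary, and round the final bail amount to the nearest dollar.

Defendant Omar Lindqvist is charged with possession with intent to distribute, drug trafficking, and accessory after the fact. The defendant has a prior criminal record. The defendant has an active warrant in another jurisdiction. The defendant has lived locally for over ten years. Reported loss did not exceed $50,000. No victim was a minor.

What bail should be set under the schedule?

Base amounts from the schedule: possession with intent to distribute $4,000; drug trafficking $229,000; accessory after the fact $38,200.
Stacking rule: highest base plus 30% of each additional charge. Highest is drug trafficking at $229,000. Additional: $4,000 × 30% = $1,200; $38,200 × 30% = $11,460. Combined base = $229,000 + $12,660 = $241,660.
Defendant has an active warrant in another jurisdiction (+30%): $241,660 × 1.3 = $314,158.
Continuous local residence of ten or more years (−40%): $314,158 × 0.6 = $188,494.80.
Rounded to the nearest dollar: $188,495.

$188,495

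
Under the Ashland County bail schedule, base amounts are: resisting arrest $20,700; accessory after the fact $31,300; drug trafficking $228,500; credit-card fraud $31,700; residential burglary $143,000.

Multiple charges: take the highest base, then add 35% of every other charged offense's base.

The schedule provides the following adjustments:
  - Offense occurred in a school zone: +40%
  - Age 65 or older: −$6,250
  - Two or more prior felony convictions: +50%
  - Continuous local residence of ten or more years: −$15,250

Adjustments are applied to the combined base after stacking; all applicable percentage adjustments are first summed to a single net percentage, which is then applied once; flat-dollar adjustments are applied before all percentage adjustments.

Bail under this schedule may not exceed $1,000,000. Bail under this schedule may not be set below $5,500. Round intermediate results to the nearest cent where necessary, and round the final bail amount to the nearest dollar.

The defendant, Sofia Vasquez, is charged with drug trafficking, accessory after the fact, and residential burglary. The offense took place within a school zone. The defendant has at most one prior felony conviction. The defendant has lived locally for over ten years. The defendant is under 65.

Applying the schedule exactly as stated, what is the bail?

Base amounts from the schedule: drug trafficking $228,500; accessory after the fact $31,300; residential burglary $143,000.
Stacking rule: highest base plus 35% of each additional charge. Highest is drug trafficking at $228,500. Additional: $31,300 × 35% = $10,955; $143,000 × 35% = $50,050. Combined base = $228,500 + $61,005 = $289,505.
Continuous local residence of ten or more years (−$15,250 flat): $289,505 − $15,250 = $274,255.
Offense occurred in a school zone (+40%): $274,255 × 1.4 = $383,957.
$383,957 is within the $1,000,000 maximum.
$383,957 is at or above the $5,500 minimum.

$383,957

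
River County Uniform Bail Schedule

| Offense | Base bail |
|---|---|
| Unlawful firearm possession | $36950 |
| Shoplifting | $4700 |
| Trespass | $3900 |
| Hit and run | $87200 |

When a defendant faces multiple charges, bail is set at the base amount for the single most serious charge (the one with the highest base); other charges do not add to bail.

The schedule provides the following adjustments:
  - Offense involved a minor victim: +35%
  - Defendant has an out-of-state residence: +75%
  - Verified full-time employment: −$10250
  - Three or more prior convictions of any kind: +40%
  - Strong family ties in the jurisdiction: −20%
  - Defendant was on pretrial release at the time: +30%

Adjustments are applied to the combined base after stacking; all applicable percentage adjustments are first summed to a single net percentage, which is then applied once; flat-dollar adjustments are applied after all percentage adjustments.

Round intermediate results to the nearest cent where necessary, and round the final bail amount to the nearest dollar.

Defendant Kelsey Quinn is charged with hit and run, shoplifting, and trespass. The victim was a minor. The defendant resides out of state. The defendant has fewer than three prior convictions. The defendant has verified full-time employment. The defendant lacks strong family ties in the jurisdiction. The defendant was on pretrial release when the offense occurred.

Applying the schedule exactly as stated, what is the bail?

$199030

Base amounts from the schedule: hit and run $87200; shoplifting $4700; trespass $3900.
Stacking rule: use the highest base only. Highest is hit and run at $87200. Combined base = $87200.
Net percentage adjustment: +35% +75% +30% = +140%. $87200 × 2.4 = $209280.
Verified full-time employment (−$10250 flat): $209280 − $10250 = $199030.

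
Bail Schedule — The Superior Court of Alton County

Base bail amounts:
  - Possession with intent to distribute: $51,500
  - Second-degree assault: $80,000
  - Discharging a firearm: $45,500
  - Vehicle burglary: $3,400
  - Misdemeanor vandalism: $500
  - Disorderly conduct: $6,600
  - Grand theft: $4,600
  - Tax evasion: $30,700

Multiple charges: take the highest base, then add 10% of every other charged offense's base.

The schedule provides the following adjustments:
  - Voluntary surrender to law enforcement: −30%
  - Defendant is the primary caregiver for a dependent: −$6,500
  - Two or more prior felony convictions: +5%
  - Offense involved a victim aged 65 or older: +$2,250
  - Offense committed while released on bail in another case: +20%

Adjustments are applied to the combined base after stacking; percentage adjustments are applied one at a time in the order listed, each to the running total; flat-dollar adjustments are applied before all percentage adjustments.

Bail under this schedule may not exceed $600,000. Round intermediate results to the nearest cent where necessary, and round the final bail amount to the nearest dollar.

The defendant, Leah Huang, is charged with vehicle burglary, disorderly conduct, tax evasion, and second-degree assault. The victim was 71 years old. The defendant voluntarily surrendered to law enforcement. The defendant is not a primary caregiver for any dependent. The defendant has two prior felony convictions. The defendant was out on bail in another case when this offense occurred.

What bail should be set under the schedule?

$76,134

Base amounts from the schedule: vehicle burglary $3,400; disorderly conduct $6,600; tax evasion $30,700; second-degree assault $80,000.
Stacking rule: highest base plus 10% of each additional charge. Highest is second-degree assault at $80,000. Additional: $3,400 × 10% = $340; $6,600 × 10% = $660; $30,700 × 10% = $3,070. Combined base = $80,000 + $4,070 = $84,070.
Offense involved a victim aged 65 or older (+$2,250 flat): $84,070 + $2,250 = $86,320.
Voluntary surrender to law enforcement (−30%): $86,320 × 0.7 = $60,424.
Two or more prior felony convictions (+5%): $60,424 × 1.05 = $63,445.20.
Offense committed while released on bail in another case (+20%): $63,445.20 × 1.2 = $76,134.24.
$76,134.24 is within the $600,000 maximum.
Rounded to the nearest dollar: $76,134.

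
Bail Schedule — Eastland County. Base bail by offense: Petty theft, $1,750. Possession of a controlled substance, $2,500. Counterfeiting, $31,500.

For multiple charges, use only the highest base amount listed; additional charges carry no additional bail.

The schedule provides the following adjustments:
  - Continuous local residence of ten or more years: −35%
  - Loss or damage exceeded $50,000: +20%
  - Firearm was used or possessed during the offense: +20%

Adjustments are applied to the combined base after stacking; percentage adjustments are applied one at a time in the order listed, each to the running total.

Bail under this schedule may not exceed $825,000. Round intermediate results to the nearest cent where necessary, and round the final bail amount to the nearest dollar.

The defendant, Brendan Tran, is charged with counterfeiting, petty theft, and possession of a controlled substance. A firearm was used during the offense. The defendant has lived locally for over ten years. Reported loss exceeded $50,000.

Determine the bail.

Base amounts from the schedule: counterfeiting $31,500; petty theft $1,750; possession of a controlled substance $2,500.
Stacking rule: use the highest base only. Highest is counterfeiting at $31,500. Combined base = $31,500.
Continuous local residence of ten or more years (−35%): $31,500 × 0.65 = $20,475.
Loss or damage exceeded $50,000 (+20%): $20,475 × 1.2 = $24,570.
Firearm was used or possessed during the offense (+20%): $24,570 × 1.2 = $29,484.
$29,484 is within the $825,000 maximum.

$29,484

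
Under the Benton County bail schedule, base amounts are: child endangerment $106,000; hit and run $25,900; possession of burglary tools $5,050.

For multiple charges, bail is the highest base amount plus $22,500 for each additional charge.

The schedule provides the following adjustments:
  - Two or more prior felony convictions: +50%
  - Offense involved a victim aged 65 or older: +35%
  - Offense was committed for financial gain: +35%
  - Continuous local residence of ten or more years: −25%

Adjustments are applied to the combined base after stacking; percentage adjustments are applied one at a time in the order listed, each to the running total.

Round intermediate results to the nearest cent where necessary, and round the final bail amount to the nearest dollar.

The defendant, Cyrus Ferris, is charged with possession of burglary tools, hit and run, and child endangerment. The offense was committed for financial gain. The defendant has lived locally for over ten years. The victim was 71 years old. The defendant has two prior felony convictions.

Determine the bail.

Base amounts from the schedule: possession of burglary tools $5,050; hit and run $25,900; child endangerment $106,000.
Stacking rule: highest base plus $22,500 per additional charge. Highest is child endangerment at $106,000; 2 additional charges → +$45,000. Combined base = $151,000.
Two or more prior felony convictions (+50%): $151,000 × 1.5 = $226,500.
Offense involved a victim aged 65 or older (+35%): $226,500 × 1.35 = $305,775.
Offense was committed for financial gain (+35%): $305,775 × 1.35 = $412,796.25.
Continuous local residence of ten or more years (−25%): $412,796.25 × 0.75 = $309,597.19.
Rounded to the nearest dollar: $309,597.

$309,597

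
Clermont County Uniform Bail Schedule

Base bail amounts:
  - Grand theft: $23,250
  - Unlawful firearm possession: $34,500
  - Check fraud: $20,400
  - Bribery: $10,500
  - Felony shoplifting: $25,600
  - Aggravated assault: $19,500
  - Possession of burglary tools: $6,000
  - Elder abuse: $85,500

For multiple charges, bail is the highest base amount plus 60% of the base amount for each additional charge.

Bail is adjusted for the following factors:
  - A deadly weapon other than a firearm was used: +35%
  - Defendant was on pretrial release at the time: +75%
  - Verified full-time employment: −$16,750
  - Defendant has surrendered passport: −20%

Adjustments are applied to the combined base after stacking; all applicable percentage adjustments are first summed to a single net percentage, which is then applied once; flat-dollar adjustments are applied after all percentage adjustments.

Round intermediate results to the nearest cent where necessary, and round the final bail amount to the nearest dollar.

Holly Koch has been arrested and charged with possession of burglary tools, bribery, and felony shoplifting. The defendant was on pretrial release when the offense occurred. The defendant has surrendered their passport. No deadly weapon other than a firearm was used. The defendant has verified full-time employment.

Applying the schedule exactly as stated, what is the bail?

Base amounts from the schedule: possession of burglary tools $6,000; bribery $10,500; felony shoplifting $25,600.
Stacking rule: highest base plus 60% of each additional charge. Highest is felony shoplifting at $25,600. Additional: $6,000 × 60% = $3,600; $10,500 × 60% = $6,300. Combined base = $25,600 + $9,900 = $35,500.
Net percentage adjustment: +75% −20% = +55%. $35,500 × 1.55 = $55,025.
Verified full-time employment (−$16,750 flat): $55,025 − $16,750 = $38,275.

$38,275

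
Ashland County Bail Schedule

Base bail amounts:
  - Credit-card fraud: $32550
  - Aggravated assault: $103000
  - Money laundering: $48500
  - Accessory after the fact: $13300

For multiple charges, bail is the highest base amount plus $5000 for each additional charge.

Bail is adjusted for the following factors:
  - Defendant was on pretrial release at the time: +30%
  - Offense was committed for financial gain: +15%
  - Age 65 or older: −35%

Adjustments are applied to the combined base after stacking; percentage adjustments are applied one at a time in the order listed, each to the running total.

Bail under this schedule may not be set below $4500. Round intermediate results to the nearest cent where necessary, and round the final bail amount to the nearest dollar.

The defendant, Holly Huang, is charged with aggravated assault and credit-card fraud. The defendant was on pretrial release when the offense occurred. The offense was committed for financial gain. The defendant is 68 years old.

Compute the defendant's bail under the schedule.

Base amounts from the schedule: aggravated assault $103000; credit-card fraud $32550.
Stacking rule: highest base plus $5000 per additional charge. Highest is aggravated assault at $103000; 1 additional charge → +$5000. Combined base = $108000.
Defendant was on pretrial release at the time (+30%): $108000 × 1.3 = $140400.
Offense was committed for financial gain (+15%): $140400 × 1.15 = $161460.
Age 65 or older (−35%): $161460 × 0.65 = $104949.
$104949 is at or above the $4500 minimum.

$104949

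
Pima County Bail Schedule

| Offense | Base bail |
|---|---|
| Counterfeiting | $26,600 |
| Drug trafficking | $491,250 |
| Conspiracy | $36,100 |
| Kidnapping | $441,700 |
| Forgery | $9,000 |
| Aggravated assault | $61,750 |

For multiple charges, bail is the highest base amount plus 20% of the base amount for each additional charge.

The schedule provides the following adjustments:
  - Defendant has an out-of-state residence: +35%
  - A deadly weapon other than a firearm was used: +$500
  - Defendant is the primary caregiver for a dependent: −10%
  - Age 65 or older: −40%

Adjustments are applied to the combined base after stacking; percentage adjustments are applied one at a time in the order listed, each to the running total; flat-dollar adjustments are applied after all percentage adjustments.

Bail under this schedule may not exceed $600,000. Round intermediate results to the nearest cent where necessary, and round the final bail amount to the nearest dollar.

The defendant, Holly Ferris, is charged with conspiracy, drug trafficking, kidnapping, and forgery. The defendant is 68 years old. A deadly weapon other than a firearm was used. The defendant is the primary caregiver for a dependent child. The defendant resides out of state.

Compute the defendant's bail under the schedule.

$429,597

Base amounts from the schedule: conspiracy $36,100; drug trafficking $491,250; kidnapping $441,700; forgery $9,000.
Stacking rule: highest base plus 20% of each additional charge. Highest is drug trafficking at $491,250. Additional: $36,100 × 20% = $7,220; $441,700 × 20% = $88,340; $9,000 × 20% = $1,800. Combined base = $491,250 + $97,360 = $588,610.
Defendant has an out-of-state residence (+35%): $588,610 × 1.35 = $794,623.50.
Defendant is the primary caregiver for a dependent (−10%): $794,623.50 × 0.9 = $715,161.15.
Age 65 or older (−40%): $715,161.15 × 0.6 = $429,096.69.
A deadly weapon other than a firearm was used (+$500 flat): $429,096.69 + $500 = $429,596.69.
$429,596.69 is within the $600,000 maximum.
Rounded to the nearest dollar: $429,597.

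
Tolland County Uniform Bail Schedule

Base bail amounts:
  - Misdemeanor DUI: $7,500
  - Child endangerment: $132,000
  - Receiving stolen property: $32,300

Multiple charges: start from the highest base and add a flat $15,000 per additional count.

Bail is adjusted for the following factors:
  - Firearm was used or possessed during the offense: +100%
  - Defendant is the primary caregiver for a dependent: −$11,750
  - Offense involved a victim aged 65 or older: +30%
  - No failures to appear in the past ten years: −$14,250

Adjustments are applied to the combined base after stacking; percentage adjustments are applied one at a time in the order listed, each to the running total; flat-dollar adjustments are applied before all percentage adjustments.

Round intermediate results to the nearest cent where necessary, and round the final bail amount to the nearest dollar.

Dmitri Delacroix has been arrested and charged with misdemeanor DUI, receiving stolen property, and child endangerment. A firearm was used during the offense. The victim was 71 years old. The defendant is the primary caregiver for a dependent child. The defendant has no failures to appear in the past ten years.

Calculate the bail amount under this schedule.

$353,600

Base amounts from the schedule: misdemeanor DUI $7,500; receiving stolen property $32,300; child endangerment $132,000.
Stacking rule: highest base plus $15,000 per additional charge. Highest is child endangerment at $132,000; 2 additional charges → +$30,000. Combined base = $162,000.
Defendant is the primary caregiver for a dependent (−$11,750 flat): $162,000 − $11,750 = $150,250.
No failures to appear in the past ten years (−$14,250 flat): $150,250 − $14,250 = $136,000.
Firearm was used or possessed during the offense (+100%): $136,000 × 2 = $272,000.
Offense involved a victim aged 65 or older (+30%): $272,000 × 1.3 = $353,600.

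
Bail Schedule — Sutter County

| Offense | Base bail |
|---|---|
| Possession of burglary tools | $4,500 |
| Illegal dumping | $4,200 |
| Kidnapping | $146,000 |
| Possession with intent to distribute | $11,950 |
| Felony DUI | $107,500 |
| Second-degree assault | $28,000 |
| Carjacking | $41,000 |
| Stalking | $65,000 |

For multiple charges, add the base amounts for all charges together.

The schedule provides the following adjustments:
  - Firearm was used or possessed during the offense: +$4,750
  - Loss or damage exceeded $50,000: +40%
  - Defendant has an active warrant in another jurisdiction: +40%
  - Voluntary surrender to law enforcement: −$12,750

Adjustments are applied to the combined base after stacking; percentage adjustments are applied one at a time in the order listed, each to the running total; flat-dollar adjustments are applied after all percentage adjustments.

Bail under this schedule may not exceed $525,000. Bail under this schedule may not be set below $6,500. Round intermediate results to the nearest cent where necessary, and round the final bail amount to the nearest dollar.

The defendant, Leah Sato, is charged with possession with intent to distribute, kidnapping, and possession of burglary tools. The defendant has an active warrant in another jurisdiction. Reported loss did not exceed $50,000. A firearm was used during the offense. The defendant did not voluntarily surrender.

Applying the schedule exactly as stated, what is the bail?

Base amounts from the schedule: possession with intent to distribute $11,950; kidnapping $146,000; possession of burglary tools $4,500.
Stacking rule: sum of all bases. $11,950 + $146,000 + $4,500 = $162,450.
Defendant has an active warrant in another jurisdiction (+40%): $162,450 × 1.4 = $227,430.
Firearm was used or possessed during the offense (+$4,750 flat): $227,430 + $4,750 = $232,180.
$232,180 is within the $525,000 maximum.
$232,180 is at or above the $6,500 minimum.

$232,180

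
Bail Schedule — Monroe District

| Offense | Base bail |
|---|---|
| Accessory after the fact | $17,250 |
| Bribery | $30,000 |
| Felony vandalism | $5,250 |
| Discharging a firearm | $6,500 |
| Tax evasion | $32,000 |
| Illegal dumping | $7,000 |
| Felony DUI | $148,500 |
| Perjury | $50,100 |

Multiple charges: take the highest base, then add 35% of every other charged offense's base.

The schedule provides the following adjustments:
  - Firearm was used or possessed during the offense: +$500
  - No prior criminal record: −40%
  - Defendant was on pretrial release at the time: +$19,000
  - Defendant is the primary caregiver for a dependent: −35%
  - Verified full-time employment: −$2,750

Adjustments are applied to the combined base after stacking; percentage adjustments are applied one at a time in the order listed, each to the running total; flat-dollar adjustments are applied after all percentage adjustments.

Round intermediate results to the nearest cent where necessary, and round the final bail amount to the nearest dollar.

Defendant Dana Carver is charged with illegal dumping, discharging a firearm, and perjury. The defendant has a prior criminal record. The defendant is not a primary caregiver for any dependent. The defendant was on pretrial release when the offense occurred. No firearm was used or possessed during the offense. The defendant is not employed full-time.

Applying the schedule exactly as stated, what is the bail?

Base amounts from the schedule: illegal dumping $7,000; discharging a firearm $6,500; perjury $50,100.
Stacking rule: highest base plus 35% of each additional charge. Highest is perjury at $50,100. Additional: $7,000 × 35% = $2,450; $6,500 × 35% = $2,275. Combined base = $50,100 + $4,725 = $54,825.
Defendant was on pretrial release at the time (+$19,000 flat): $54,825 + $19,000 = $73,825.

$73,825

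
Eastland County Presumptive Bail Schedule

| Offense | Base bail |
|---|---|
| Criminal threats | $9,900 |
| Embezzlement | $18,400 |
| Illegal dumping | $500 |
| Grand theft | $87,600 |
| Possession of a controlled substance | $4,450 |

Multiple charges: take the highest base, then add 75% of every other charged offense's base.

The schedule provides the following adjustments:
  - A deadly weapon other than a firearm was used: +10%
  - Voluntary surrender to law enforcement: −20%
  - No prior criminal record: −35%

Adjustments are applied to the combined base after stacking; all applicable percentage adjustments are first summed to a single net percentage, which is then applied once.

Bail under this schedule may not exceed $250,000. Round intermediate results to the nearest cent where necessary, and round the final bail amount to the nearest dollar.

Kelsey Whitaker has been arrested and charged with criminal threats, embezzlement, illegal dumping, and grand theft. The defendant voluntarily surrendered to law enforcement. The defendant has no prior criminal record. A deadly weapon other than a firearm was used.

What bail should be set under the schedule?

Base amounts from the schedule: criminal threats $9,900; embezzlement $18,400; illegal dumping $500; grand theft $87,600.
Stacking rule: highest base plus 75% of each additional charge. Highest is grand theft at $87,600. Additional: $9,900 × 75% = $7,425; $18,400 × 75% = $13,800; $500 × 75% = $375. Combined base = $87,600 + $21,600 = $109,200.
Net percentage adjustment: +10% −20% −35% = −45%. $109,200 × 0.55 = $60,060.
$60,060 is within the $250,000 maximum.

$60,060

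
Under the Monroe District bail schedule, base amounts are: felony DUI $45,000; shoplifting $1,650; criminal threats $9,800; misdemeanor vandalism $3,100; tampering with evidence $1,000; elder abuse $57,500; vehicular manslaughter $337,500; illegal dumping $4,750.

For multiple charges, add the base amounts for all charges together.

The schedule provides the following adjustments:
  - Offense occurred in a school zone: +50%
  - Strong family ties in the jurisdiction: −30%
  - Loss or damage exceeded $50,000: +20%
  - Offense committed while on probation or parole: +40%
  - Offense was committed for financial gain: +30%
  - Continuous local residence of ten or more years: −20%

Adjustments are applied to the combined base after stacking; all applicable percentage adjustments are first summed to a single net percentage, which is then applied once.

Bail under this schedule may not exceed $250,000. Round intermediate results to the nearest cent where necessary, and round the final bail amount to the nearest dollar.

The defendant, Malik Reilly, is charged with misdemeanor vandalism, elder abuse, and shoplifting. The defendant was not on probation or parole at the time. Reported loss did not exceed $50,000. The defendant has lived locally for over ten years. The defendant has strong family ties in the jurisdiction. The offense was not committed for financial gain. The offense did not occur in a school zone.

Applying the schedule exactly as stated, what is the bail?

Base amounts from the schedule: misdemeanor vandalism $3,100; elder abuse $57,500; shoplifting $1,650.
Stacking rule: sum of all bases. $3,100 + $57,500 + $1,650 = $62,250.
Net percentage adjustment: −30% −20% = −50%. $62,250 × 0.5 = $31,125.
$31,125 is within the $250,000 maximum.

$31,125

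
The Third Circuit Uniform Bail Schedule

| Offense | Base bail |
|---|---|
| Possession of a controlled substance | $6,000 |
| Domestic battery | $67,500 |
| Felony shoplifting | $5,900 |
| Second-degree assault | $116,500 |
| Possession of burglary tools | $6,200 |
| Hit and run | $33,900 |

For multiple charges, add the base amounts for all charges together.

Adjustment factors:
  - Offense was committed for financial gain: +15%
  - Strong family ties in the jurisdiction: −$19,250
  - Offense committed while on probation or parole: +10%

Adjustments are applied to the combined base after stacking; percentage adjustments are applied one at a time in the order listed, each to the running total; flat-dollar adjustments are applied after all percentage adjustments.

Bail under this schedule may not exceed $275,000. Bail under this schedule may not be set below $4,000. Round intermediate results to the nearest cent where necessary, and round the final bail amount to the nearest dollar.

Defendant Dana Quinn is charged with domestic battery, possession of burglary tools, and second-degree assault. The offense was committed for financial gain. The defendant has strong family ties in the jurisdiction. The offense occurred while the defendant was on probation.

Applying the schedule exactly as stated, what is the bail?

Base amounts from the schedule: domestic battery $67,500; possession of burglary tools $6,200; second-degree assault $116,500.
Stacking rule: sum of all bases. $67,500 + $6,200 + $116,500 = $190,200.
Offense was committed for financial gain (+15%): $190,200 × 1.15 = $218,730.
Offense committed while on probation or parole (+10%): $218,730 × 1.1 = $240,603.
Strong family ties in the jurisdiction (−$19,250 flat): $240,603 − $19,250 = $221,353.
$221,353 is within the $275,000 maximum.
$221,353 is at or above the $4,000 minimum.

$221,353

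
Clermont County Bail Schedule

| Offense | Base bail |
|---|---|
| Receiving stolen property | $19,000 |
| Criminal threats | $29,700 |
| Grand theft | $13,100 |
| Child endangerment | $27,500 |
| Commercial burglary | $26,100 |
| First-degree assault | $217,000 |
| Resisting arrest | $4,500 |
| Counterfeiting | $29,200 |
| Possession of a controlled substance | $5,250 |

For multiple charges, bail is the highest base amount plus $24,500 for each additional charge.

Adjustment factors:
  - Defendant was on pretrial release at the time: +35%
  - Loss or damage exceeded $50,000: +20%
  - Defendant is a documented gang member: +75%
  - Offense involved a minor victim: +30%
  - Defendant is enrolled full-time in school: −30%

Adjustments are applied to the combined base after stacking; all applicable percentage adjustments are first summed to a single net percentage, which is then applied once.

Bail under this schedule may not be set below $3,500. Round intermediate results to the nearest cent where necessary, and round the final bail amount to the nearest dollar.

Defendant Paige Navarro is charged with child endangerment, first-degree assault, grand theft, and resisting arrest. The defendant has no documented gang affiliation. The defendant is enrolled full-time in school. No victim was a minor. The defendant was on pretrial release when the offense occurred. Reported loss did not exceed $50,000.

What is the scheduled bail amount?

Base amounts from the schedule: child endangerment $27,500; first-degree assault $217,000; grand theft $13,100; resisting arrest $4,500.
Stacking rule: highest base plus $24,500 per additional charge. Highest is first-degree assault at $217,000; 3 additional charges → +$73,500. Combined base = $290,500.
Net percentage adjustment: +35% −30% = +5%. $290,500 × 1.05 = $305,025.
$305,025 is at or above the $3,500 minimum.

$305,025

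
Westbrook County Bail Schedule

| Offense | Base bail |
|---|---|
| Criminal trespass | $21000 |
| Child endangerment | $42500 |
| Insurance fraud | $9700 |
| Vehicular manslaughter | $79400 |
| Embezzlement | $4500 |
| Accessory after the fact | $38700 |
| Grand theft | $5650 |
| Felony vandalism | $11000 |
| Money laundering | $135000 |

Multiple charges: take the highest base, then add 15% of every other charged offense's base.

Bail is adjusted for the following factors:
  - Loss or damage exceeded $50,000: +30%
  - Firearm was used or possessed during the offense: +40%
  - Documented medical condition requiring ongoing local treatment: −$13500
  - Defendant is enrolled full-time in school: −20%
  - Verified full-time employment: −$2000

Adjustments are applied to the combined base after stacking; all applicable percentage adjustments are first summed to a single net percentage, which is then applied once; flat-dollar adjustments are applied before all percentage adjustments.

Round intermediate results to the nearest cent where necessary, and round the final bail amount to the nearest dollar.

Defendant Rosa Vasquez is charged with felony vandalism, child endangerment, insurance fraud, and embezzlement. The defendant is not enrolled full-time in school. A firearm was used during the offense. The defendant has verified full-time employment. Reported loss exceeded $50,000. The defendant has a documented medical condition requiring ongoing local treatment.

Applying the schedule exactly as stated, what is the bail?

$52326

Base amounts from the schedule: felony vandalism $11000; child endangerment $42500; insurance fraud $9700; embezzlement $4500.
Stacking rule: highest base plus 15% of each additional charge. Highest is child endangerment at $42500. Additional: $11000 × 15% = $1650; $9700 × 15% = $1455; $4500 × 15% = $675. Combined base = $42500 + $3780 = $46280.
Documented medical condition requiring ongoing local treatment (−$13500 flat): $46280 − $13500 = $32780.
Verified full-time employment (−$2000 flat): $32780 − $2000 = $30780.
Net percentage adjustment: +30% +40% = +70%. $30780 × 1.7 = $52326.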